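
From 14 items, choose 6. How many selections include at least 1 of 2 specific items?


Complement: C(14,6) - C(12,6) = 3003 - 924 = 2079

2079


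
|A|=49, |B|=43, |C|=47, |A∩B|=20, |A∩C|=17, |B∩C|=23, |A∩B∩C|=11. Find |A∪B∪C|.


|A∪B∪C| = 49+43+47-20-17-23+11 = 90

|A∪B∪C| = 90


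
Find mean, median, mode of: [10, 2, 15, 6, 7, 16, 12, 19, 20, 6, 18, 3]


Sorted: [2, 3, 6, 6, 7, 10, 12, 15, 16, 18, 19, 20]
Mean = 134/12 = 67/6
Median = 11
Freq: {10: 1, 2: 1, 15: 1, 6: 2, 7: 1, 16: 1, 12: 1, 19: 1, 20: 1, 18: 1, 3: 1}
Mode: [6]

Mean=67/6, Median=11, Mode=6


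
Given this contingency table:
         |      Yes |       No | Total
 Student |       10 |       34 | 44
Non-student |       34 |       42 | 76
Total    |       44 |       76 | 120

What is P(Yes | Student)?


P(Yes | Student) = 10/(10+34) = 10/44 = 5/22

P(Yes|Student) = 5/22 ≈ 22.73%


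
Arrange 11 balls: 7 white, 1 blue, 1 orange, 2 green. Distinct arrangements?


11!/(7!×1!×1!×2!) = 3960

3960


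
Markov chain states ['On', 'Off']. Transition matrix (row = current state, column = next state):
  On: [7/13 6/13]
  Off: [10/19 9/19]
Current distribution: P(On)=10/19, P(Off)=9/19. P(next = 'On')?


P(next=On) = Σᵢ P(now=i)×P(i→On)
= 10/19×7/13 + 9/19×10/19
= 70/247 + 90/361 = 2500/4693

P = 2500/4693 ≈ 0.5327


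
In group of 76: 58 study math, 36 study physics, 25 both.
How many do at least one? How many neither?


|A∪B| = 58+36-25 = 69
Neither = 76-69 = 7

At least one: 69; Neither: 7


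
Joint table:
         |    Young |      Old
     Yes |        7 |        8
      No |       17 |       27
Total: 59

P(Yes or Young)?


P(Yes∨Young) = P(Yes) + P(Young) - P(Yes∧Young)
= (15 + 24 - 7)/59 = 32/59

P = 32/59 ≈ 54.24%


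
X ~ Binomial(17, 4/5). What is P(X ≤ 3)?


P(X ≤ 3) = Σ P(X=i) for i=0..3
P(X=0) = 1/762939453125
P(X=1) = 68/762939453125
P(X=2) = 2176/762939453125
P(X=3) = 8704/152587890625
Sum = 9153/152587890625

P(X ≤ 3) = 9153/152587890625 ≈ 0.00%


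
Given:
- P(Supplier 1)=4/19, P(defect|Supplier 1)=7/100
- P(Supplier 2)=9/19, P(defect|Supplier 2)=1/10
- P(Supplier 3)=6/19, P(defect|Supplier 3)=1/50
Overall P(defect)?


P(B) = Σ P(B|Aᵢ)×P(Aᵢ)
  7/100×4/19 = 7/475
  1/10×9/19 = 9/190
  1/50×6/19 = 3/475
Sum = 13/190

P(defect) = 13/190 ≈ 6.84%


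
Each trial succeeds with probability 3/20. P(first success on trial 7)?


Geometric: P(X=7) = (1-p)^(k-1)×p = (17/20)^6×3/20 = 72412707/1280000000

P(X=7) = 72412707/1280000000 ≈ 5.66%


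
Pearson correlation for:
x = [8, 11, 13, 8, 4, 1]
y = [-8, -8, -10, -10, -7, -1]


n=6, Σx=45, Σy=-44, Σxy=-391, Σx²=435, Σy²=378
r = (6×(-391) - 45×(-44))/√((6×435 - 45²)(6×378 - (-44)²))
= -366/√(585×332) = -366/√194220 ≈ -366/440.7040 ≈ -0.8305

r ≈ -0.8305


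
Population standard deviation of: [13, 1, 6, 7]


Mean = 27/4
  (13-27/4)²=625/16
  (1-27/4)²=529/16
  (6-27/4)²=9/16
  (7-27/4)²=1/16
Σ(x-μ)² = 291/4
σ² = (291/4)/4 = 291/16

σ = √(291/16) ≈ 4.2647


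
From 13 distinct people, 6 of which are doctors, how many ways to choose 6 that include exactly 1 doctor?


Choose 1 of the 6 doctors and 5 of the other 7 people:
C(6,1)×C(7,5) = 6×21 = 126

126


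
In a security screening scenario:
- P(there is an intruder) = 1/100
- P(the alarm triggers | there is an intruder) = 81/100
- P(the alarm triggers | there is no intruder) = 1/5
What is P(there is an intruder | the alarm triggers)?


Using Bayes' theorem:
P(A|B) = P(B|A)·P(A) / P(B)

P(the alarm triggers) = 81/100 × 1/100 + 1/5 × 99/100
= 81/10000 + 99/500 = 2061/10000

P(there is an intruder|the alarm triggers) = (81/10000) / (2061/10000) = 9/229

P(there is an intruder|the alarm triggers) = 9/229 ≈ 3.93%


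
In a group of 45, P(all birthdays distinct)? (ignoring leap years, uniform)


P(all different) = Π(365-i)/365 for i=0..44
= (365/365)×(364/365)×...×(321/365)
= 0.059024

P ≈ 0.0590 ≈ 5.90%


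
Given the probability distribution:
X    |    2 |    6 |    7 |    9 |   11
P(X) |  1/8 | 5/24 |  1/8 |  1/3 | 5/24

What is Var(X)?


E[X] = 23/3
E[X²] = 199/3
Var(X) = E[X²] - (E[X])² = 199/3 - 529/9 = 68/9

Var(X) = 68/9 ≈ 7.5556


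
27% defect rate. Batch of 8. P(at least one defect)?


P(all good) = (73/100)^8 = 806460091894081/10000000000000000
P(≥1 defect) = 9193539908105919/10000000000000000

P = 9193539908105919/10000000000000000 ≈ 91.94%


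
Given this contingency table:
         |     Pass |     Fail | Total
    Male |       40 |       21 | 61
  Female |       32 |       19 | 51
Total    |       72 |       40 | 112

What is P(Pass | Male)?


P(Pass | Male) = 40/(40+21) = 40/61

P(Pass|Male) = 40/61 ≈ 65.57%


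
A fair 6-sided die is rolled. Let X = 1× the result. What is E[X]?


E[die] = (1+6)/2 = 7/2
E[X] = 1 × 7/2 = 7/2

E[X] = 7/2


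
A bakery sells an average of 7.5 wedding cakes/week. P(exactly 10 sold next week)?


Poisson(λ=7.5): P(X=10) = e^(-λ)×λ^k/k!
= e^(-7.5) × 7.5^10 / 10!
≈ 0.0005530843701 × 563135147.095 / 3628800 ≈ 0.085830

P(X=10) ≈ 0.085830 ≈ 8.58%


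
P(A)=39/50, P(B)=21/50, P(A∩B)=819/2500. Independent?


P(A)×P(B) = 819/2500
P(A∩B) = 819/2500
Equal ✓ → Independent

Yes, independent


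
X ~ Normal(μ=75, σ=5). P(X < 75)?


z = (75-75)/5 = 0.0
P(Z < 0.0) = 0.5000

P(X < 75) ≈ 0.5000


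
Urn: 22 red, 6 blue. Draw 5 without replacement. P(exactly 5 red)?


Hypergeometric: C(22,5)×C(6,0)/C(28,5)
= 26334×1/98280 = 209/780

P(X=5) = 209/780 ≈ 26.79%


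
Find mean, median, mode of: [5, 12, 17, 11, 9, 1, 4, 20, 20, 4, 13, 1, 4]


Sorted: [1, 1, 4, 4, 4, 5, 9, 11, 12, 13, 17, 20, 20]
Mean = 121/13
Median = 9
Freq: {5: 1, 12: 1, 17: 1, 11: 1, 9: 1, 1: 2, 4: 3, 20: 2, 13: 1}
Mode: [4]

Mean=121/13, Median=9, Mode=4


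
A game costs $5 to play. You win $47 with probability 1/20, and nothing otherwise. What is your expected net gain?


E[gain] = (47-5)×1/20 + (-5)×19/20
= 21/10 - 19/4 = -53/20

Expected net gain = $-53/20 ≈ $-2.65


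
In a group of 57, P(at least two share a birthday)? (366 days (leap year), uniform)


P(all different) = Π(366-i)/366 for i=0..56
= 0.010010
P(match) = 1 - 0.010010 = 0.989990

P ≈ 0.9900 ≈ 99.00%


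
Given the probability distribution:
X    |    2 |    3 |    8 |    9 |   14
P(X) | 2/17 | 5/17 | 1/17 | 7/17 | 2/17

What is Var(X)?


E[X] = 118/17
E[X²] = 1076/17
Var(X) = E[X²] - (E[X])² = 1076/17 - 13924/289 = 4368/289

Var(X) = 4368/289 ≈ 15.1142


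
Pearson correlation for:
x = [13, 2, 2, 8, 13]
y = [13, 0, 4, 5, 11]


n=5, Σx=38, Σy=33, Σxy=360, Σx²=410, Σy²=331
r = (5×360 - 38×33)/√((5×410 - 38²)(5×331 - 33²))
= 546/√(606×566) = 546/√342996 ≈ 546/585.6586 ≈ 0.9323

r ≈ 0.9323


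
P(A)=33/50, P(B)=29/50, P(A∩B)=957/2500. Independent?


P(A)×P(B) = 957/2500
P(A∩B) = 957/2500
Equal ✓ → Independent

Yes, independent


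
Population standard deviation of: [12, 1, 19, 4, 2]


Mean = 38/5
  (12-38/5)²=484/25
  (1-38/5)²=1089/25
  (19-38/5)²=3249/25
  (4-38/5)²=324/25
  (2-38/5)²=784/25
Σ(x-μ)² = 1186/5
σ² = (1186/5)/5 = 1186/25

σ = √(1186/25) ≈ 6.8877


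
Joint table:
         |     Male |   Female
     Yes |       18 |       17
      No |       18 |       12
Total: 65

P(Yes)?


P(Yes) = (18+17)/65 = 35/65 = 7/13

P(Yes) = 7/13 ≈ 53.85%


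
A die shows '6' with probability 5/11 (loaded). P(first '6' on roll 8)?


Geometric: P(X=8) = (1-p)^(k-1)×p = (6/11)^7×5/11 = 1399680/214358881

P(X=8) = 1399680/214358881 ≈ 0.65%


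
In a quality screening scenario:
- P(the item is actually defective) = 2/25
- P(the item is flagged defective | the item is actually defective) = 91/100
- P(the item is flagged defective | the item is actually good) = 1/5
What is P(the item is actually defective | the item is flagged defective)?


Using Bayes' theorem:
P(A|B) = P(B|A)·P(A) / P(B)

P(the item is flagged defective) = 91/100 × 2/25 + 1/5 × 23/25
= 91/1250 + 23/125 = 321/1250

P(the item is actually defective|the item is flagged defective) = (91/1250) / (321/1250) = 91/321

P(the item is actually defective|the item is flagged defective) = 91/321 ≈ 28.35%


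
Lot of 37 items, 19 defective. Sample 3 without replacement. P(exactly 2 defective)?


Hypergeometric: C(19,2)×C(18,1)/C(37,3)
= 171×18/7770 = 513/1295

P(X=2) = 513/1295 ≈ 39.61%


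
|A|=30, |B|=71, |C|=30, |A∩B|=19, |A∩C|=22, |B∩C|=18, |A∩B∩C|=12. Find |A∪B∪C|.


|A∪B∪C| = 30+71+30-19-22-18+12 = 84

|A∪B∪C| = 84


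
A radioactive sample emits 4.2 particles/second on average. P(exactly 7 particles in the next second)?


Poisson(λ=4.2): P(X=7) = e^(-λ)×λ^k/k!
= e^(-4.2) × 4.2^7 / 7!
≈ 0.01499557682 × 23053.9333248 / 5040 ≈ 0.068593

P(X=7) ≈ 0.068593 ≈ 6.86%


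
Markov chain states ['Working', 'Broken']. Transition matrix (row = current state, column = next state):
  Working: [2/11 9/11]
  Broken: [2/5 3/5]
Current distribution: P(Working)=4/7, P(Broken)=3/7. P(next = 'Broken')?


P(next=Broken) = Σᵢ P(now=i)×P(i→Broken)
= 4/7×9/11 + 3/7×3/5
= 36/77 + 9/35 = 279/385

P = 279/385 ≈ 0.7247


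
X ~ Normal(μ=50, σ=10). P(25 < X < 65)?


z₁=(25-50)/10=-2.5, z₂=(65-50)/10=1.5
P = Φ(1.5) - Φ(-2.5) = 0.933193 - 0.006210 = 0.926983 ≈ 0.9270

P(25 < X < 65) ≈ 0.9270


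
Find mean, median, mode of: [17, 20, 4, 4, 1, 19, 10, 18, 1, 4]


Sorted: [1, 1, 4, 4, 4, 10, 17, 18, 19, 20]
Mean = 98/10 = 49/5
Median = 7
Freq: {17: 1, 20: 1, 4: 3, 1: 2, 19: 1, 10: 1, 18: 1}
Mode: [4]

Mean=49/5, Median=7, Mode=4


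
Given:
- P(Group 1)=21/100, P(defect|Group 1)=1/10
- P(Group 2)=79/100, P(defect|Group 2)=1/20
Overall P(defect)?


P(B) = Σ P(B|Aᵢ)×P(Aᵢ)
  1/10×21/100 = 21/1000
  1/20×79/100 = 79/2000
Sum = 121/2000

P(defect) = 121/2000 ≈ 6.05%


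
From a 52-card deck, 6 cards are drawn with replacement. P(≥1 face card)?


P(not a face card) = 40/52 = 10/13
P(none in 6 draws) = (10/13)^6 = 1000000/4826809
P(≥1 face card) = 1 - 1000000/4826809 = 3826809/4826809

P = 3826809/4826809 ≈ 79.28%


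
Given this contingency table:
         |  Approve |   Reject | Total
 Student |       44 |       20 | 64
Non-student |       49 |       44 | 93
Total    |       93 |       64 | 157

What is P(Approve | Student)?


P(Approve | Student) = 44/(44+20) = 44/64 = 11/16

P(Approve|Student) = 11/16 ≈ 68.75%


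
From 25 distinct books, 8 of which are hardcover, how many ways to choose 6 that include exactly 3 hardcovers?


Choose 3 of the 8 hardcovers and 3 of the other 17 books:
C(8,3)×C(17,3) = 56×680 = 38080

38080


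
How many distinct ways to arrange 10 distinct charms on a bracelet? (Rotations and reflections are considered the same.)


Free circular arrangements: rotations and reflections both identified.
(n-1)!/2 = 9!/2 = 362880/2 = 181440

181440


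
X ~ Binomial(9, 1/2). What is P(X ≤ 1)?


P(X ≤ 1) = Σ P(X=i) for i=0..1
P(X=0) = 1/512
P(X=1) = 9/512
Sum = 5/256

P(X ≤ 1) = 5/256 ≈ 1.95%


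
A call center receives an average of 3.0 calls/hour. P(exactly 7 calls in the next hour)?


Poisson(λ=3.0): P(X=7) = e^(-λ)×λ^k/k!
= e^(-3.0) × 3.0^7 / 7!
≈ 0.04978706837 × 2187 / 5040 ≈ 0.021604

P(X=7) ≈ 0.021604 ≈ 2.16%


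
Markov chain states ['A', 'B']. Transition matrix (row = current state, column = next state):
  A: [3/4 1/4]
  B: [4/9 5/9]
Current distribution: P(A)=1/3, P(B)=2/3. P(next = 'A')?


P(next=A) = Σᵢ P(now=i)×P(i→A)
= 1/3×3/4 + 2/3×4/9
= 1/4 + 8/27 = 59/108

P = 59/108 ≈ 0.5463


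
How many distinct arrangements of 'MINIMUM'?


Letters: 7, freq: {'M': 3, 'I': 2, 'N': 1, 'U': 1}
7!/(3!×2!×1!×1!) = 5040/12 = 420

420


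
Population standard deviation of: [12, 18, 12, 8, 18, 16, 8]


Mean = 92/7
  (12-92/7)²=64/49
  (18-92/7)²=1156/49
  (12-92/7)²=64/49
  (8-92/7)²=1296/49
  (18-92/7)²=1156/49
  (16-92/7)²=400/49
  (8-92/7)²=1296/49
Σ(x-μ)² = 776/7
σ² = (776/7)/7 = 776/49

σ = √(776/49) ≈ 3.9795


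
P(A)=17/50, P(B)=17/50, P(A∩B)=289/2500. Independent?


P(A)×P(B) = 289/2500
P(A∩B) = 289/2500
Equal ✓ → Independent

Yes, independent


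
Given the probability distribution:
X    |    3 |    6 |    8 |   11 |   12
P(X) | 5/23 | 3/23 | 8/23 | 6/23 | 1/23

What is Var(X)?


E[X] = 175/23
E[X²] = 1535/23
Var(X) = E[X²] - (E[X])² = 1535/23 - 30625/529 = 4680/529

Var(X) = 4680/529 ≈ 8.8469


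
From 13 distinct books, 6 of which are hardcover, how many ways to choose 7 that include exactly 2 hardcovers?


Choose 2 of the 6 hardcovers and 5 of the other 7 books:
C(6,2)×C(7,5) = 15×21 = 315

315


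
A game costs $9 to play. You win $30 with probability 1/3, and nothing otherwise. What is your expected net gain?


E[gain] = (30-9)×1/3 + (-9)×2/3
= 7 - 6 = 1

Expected net gain = $1 ≈ $1.00


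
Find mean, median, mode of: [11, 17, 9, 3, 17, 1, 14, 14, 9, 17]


Sorted: [1, 3, 9, 9, 11, 14, 14, 17, 17, 17]
Mean = 112/10 = 56/5
Median = 25/2
Freq: {11: 1, 17: 3, 9: 2, 3: 1, 1: 1, 14: 2}
Mode: [17]

Mean=56/5, Median=25/2, Mode=17


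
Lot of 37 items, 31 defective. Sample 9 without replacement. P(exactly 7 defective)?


Hypergeometric: C(31,7)×C(6,2)/C(37,9)
= 2629575×15/124403620 = 8775/27676

P(X=7) = 8775/27676 ≈ 31.71%


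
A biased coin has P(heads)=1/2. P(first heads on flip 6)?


Geometric: P(X=6) = (1-p)^(k-1)×p = (1/2)^5×1/2 = 1/64

P(X=6) = 1/64 ≈ 1.56%


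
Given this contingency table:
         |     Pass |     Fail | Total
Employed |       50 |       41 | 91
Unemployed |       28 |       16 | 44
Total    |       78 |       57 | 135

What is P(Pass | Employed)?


P(Pass | Employed) = 50/(50+41) = 50/91

P(Pass|Employed) = 50/91 ≈ 54.95%


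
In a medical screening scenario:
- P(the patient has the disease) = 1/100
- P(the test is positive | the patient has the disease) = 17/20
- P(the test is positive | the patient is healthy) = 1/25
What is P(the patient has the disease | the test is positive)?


Using Bayes' theorem:
P(A|B) = P(B|A)·P(A) / P(B)

P(the test is positive) = 17/20 × 1/100 + 1/25 × 99/100
= 17/2000 + 99/2500 = 481/10000

P(the patient has the disease|the test is positive) = (17/2000) / (481/10000) = 85/481

P(the patient has the disease|the test is positive) = 85/481 ≈ 17.67%


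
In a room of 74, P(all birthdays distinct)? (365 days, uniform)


P(all different) = Π(365-i)/365 for i=0..73
= (365/365)×(364/365)×...×(292/365)
= 0.000351

P ≈ 0.0004 ≈ 0.04%


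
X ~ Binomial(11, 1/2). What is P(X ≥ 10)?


P(X ≥ 10) = Σ P(X=i) for i=10..11
P(X=10) = 11/2048
P(X=11) = 1/2048
Sum = 3/512

P(X ≥ 10) = 3/512 ≈ 0.59%


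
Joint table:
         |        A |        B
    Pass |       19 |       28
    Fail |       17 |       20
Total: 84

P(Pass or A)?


P(Pass∨A) = P(Pass) + P(A) - P(Pass∧A)
= (47 + 36 - 19)/84 = 64/84 = 16/21

P = 16/21 ≈ 76.19%


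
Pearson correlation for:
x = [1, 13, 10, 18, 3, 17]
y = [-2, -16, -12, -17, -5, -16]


n=6, Σx=62, Σy=-68, Σxy=-923, Σx²=892, Σy²=974
r = (6×(-923) - 62×(-68))/√((6×892 - 62²)(6×974 - (-68)²))
= -1322/√(1508×1220) = -1322/√1839760 ≈ -1322/1356.3775 ≈ -0.9747

r ≈ -0.9747


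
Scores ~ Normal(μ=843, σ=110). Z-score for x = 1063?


z = (x - μ)/σ = (1063 - 843)/110 = 2.0

z = 2.0


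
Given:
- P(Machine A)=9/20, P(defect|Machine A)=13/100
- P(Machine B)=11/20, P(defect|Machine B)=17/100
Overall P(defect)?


P(B) = Σ P(B|Aᵢ)×P(Aᵢ)
  13/100×9/20 = 117/2000
  17/100×11/20 = 187/2000
Sum = 19/125

P(defect) = 19/125 ≈ 15.20%


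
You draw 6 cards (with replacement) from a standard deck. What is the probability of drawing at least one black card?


P(not a black card) = 26/52 = 1/2
P(none in 6 draws) = (1/2)^6 = 1/64
P(≥1 black card) = 1 - 1/64 = 63/64

P = 63/64 ≈ 98.44%


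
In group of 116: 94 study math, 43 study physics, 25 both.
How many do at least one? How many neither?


|A∪B| = 94+43-25 = 112
Neither = 116-112 = 4

At least one: 112; Neither: 4


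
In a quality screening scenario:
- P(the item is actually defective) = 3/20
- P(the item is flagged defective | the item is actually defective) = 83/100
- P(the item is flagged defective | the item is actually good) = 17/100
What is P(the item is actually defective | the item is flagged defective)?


Using Bayes' theorem:
P(A|B) = P(B|A)·P(A) / P(B)

P(the item is flagged defective) = 83/100 × 3/20 + 17/100 × 17/20
= 249/2000 + 289/2000 = 269/1000

P(the item is actually defective|the item is flagged defective) = (249/2000) / (269/1000) = 249/538

P(the item is actually defective|the item is flagged defective) = 249/538 ≈ 46.28%


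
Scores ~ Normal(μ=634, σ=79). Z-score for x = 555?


z = (x - μ)/σ = (555 - 634)/79 = -1.0

z = -1.0


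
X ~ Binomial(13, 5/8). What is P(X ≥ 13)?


P(X ≥ 13) = Σ P(X=i) for i=13..13
P(X=13) = 1220703125/549755813888
Sum = 1220703125/549755813888

P(X ≥ 13) = 1220703125/549755813888 ≈ 0.22%


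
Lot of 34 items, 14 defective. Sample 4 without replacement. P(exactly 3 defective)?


Hypergeometric: C(14,3)×C(20,1)/C(34,4)
= 364×20/46376 = 910/5797

P(X=3) = 910/5797 ≈ 15.70%


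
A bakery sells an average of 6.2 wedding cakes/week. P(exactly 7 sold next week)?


Poisson(λ=6.2): P(X=7) = e^(-λ)×λ^k/k!
= e^(-6.2) × 6.2^7 / 7!
≈ 0.002029430636 × 352161.460621 / 5040 ≈ 0.141803

P(X=7) ≈ 0.141803 ≈ 14.18%


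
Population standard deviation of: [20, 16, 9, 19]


Mean = 64/4 = 16
  (20-16)²=16
  (16-16)²=0
  (9-16)²=49
  (19-16)²=9
Σ(x-μ)² = 74
σ² = 74/4 = 37/2

σ = √(37/2) ≈ 4.3012


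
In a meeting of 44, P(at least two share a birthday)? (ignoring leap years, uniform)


P(all different) = Π(365-i)/365 for i=0..43
= 0.067115
P(match) = 1 - 0.067115 = 0.932885

P ≈ 0.9329 ≈ 93.29%


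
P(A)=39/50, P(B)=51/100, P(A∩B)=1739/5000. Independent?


P(A)×P(B) = 1989/5000
P(A∩B) = 1739/5000
Not equal → NOT independent

No, not independent


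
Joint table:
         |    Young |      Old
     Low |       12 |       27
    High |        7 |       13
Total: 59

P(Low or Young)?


P(Low∨Young) = P(Low) + P(Young) - P(Low∧Young)
= (39 + 19 - 12)/59 = 46/59

P = 46/59 ≈ 77.97%


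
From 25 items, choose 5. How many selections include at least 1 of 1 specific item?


Complement: C(25,5) - C(24,5) = 53130 - 42504 = 10626

10626


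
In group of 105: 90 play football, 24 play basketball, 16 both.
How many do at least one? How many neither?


|A∪B| = 90+24-16 = 98
Neither = 105-98 = 7

At least one: 98; Neither: 7


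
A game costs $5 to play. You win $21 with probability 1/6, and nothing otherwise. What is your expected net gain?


E[gain] = (21-5)×1/6 + (-5)×5/6
= 8/3 - 25/6 = -3/2

Expected net gain = $-3/2 ≈ $-1.50


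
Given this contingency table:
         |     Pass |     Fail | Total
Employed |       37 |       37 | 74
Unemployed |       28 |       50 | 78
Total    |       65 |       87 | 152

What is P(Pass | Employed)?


P(Pass | Employed) = 37/(37+37) = 37/74 = 1/2

P(Pass|Employed) = 1/2 ≈ 50.00%


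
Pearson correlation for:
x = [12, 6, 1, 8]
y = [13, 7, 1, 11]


n=4, Σx=27, Σy=32, Σxy=287, Σx²=245, Σy²=340
r = (4×287 - 27×32)/√((4×245 - 27²)(4×340 - 32²))
= 284/√(251×336) = 284/√84336 ≈ 284/290.4066 ≈ 0.9779

r ≈ 0.9779


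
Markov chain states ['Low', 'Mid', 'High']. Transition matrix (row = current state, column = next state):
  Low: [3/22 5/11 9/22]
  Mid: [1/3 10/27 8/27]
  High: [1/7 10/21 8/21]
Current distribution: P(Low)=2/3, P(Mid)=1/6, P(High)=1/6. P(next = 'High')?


P(next=High) = Σᵢ P(now=i)×P(i→High)
= 2/3×9/22 + 1/6×8/27 + 1/6×8/21
= 3/11 + 4/81 + 4/63 = 2405/6237

P = 2405/6237 ≈ 0.3856


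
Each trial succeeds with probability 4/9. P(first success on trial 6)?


Geometric: P(X=6) = (1-p)^(k-1)×p = (5/9)^5×4/9 = 12500/531441

P(X=6) = 12500/531441 ≈ 2.35%


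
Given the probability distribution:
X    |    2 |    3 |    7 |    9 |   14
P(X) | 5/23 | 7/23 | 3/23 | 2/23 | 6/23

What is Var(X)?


E[X] = 154/23
E[X²] = 1568/23
Var(X) = E[X²] - (E[X])² = 1568/23 - 23716/529 = 12348/529

Var(X) = 12348/529 ≈ 23.3422


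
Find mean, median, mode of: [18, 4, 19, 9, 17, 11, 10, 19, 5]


Sorted: [4, 5, 9, 10, 11, 17, 18, 19, 19]
Mean = 112/9
Median = 11
Freq: {18: 1, 4: 1, 19: 2, 9: 1, 17: 1, 11: 1, 10: 1, 5: 1}
Mode: [19]

Mean=112/9, Median=11, Mode=19


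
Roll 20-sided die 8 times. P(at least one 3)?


P(no 3)^8 = (19/20)^8 = 16983563041/25600000000
P(≥1) = 1 - 16983563041/25600000000 = 8616436959/25600000000

P = 8616436959/25600000000 ≈ 33.66%


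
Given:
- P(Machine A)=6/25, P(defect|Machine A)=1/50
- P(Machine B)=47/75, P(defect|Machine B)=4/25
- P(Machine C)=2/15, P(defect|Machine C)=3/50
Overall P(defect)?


P(B) = Σ P(B|Aᵢ)×P(Aᵢ)
  1/50×6/25 = 3/625
  4/25×47/75 = 188/1875
  3/50×2/15 = 1/125
Sum = 212/1875

P(defect) = 212/1875 ≈ 11.31%


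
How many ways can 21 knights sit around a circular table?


Circular arrangements of 21 distinct objects: fix one position to break rotational symmetry.
(n-1)! = 20! = 2432902008176640000

2432902008176640000


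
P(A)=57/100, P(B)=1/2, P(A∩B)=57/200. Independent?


P(A)×P(B) = 57/200
P(A∩B) = 57/200
Equal ✓ → Independent

Yes, independent


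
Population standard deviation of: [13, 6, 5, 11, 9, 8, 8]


Mean = 60/7
  (13-60/7)²=961/49
  (6-60/7)²=324/49
  (5-60/7)²=625/49
  (11-60/7)²=289/49
  (9-60/7)²=9/49
  (8-60/7)²=16/49
  (8-60/7)²=16/49
Σ(x-μ)² = 320/7
σ² = (320/7)/7 = 320/49

σ = √(320/49) ≈ 2.5555


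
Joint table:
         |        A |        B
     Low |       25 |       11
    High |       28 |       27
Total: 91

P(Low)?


P(Low) = (25+11)/91 = 36/91

P(Low) = 36/91 ≈ 39.56%


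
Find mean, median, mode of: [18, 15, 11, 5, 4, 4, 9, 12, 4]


Sorted: [4, 4, 4, 5, 9, 11, 12, 15, 18]
Mean = 82/9
Median = 9
Freq: {18: 1, 15: 1, 11: 1, 5: 1, 4: 3, 9: 1, 12: 1}
Mode: [4]

Mean=82/9, Median=9, Mode=4


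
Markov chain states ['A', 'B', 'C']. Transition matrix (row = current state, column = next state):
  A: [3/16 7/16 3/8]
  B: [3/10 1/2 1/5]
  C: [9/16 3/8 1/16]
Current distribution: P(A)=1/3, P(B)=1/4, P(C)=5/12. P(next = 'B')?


P(next=B) = Σᵢ P(now=i)×P(i→B)
= 1/3×7/16 + 1/4×1/2 + 5/12×3/8
= 7/48 + 1/8 + 5/32 = 41/96

P = 41/96 ≈ 0.4271


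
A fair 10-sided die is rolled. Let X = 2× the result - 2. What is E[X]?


E[die] = (1+10)/2 = 11/2
E[X] = 2×11/2 - 2 = 9

E[X] = 9


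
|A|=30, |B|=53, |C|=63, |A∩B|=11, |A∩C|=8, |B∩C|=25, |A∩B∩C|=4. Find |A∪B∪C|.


|A∪B∪C| = 30+53+63-11-8-25+4 = 106

|A∪B∪C| = 106


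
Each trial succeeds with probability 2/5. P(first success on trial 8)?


Geometric: P(X=8) = (1-p)^(k-1)×p = (3/5)^7×2/5 = 4374/390625

P(X=8) = 4374/390625 ≈ 1.12%


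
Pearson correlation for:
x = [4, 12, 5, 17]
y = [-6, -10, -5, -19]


n=4, Σx=38, Σy=-40, Σxy=-492, Σx²=474, Σy²=522
r = (4×(-492) - 38×(-40))/√((4×474 - 38²)(4×522 - (-40)²))
= -448/√(452×488) = -448/√220576 ≈ -448/469.6552 ≈ -0.9539

r ≈ -0.9539


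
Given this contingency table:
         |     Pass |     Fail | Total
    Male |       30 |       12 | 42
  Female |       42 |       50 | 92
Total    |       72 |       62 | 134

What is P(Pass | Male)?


P(Pass | Male) = 30/(30+12) = 30/42 = 5/7

P(Pass|Male) = 5/7 ≈ 71.43%


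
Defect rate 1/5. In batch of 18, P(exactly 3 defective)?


Binomial: P(X=3) = C(18,3)×p^3×(1-p)^15
= 816 × 1/125 × 1073741824/30517578125 = 876173328384/3814697265625

P(X=3) = 876173328384/3814697265625 ≈ 22.97%


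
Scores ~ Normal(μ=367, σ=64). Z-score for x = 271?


z = (x - μ)/σ = (271 - 367)/64 = -1.5

z = -1.5


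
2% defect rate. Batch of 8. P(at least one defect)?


P(all good) = (49/50)^8 = 33232930569601/39062500000000
P(≥1 defect) = 5829569430399/39062500000000

P = 5829569430399/39062500000000 ≈ 14.92%


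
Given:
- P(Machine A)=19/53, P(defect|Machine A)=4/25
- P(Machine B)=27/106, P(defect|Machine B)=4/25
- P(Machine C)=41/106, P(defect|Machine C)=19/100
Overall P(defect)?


P(B) = Σ P(B|Aᵢ)×P(Aᵢ)
  4/25×19/53 = 76/1325
  4/25×27/106 = 54/1325
  19/100×41/106 = 779/10600
Sum = 1819/10600

P(defect) = 1819/10600 ≈ 17.16%


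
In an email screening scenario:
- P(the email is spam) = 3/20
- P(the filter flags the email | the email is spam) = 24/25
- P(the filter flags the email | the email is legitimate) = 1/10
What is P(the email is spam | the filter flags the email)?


Using Bayes' theorem:
P(A|B) = P(B|A)·P(A) / P(B)

P(the filter flags the email) = 24/25 × 3/20 + 1/10 × 17/20
= 18/125 + 17/200 = 229/1000

P(the email is spam|the filter flags the email) = (18/125) / (229/1000) = 144/229

P(the email is spam|the filter flags the email) = 144/229 ≈ 62.88%


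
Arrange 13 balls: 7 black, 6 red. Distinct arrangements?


13!/(7!×6!) = 1716

1716


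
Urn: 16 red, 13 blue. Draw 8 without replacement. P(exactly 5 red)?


Hypergeometric: C(16,5)×C(13,3)/C(29,8)
= 4368×286/4292145 = 2912/10005

P(X=5) = 2912/10005 ≈ 29.11%


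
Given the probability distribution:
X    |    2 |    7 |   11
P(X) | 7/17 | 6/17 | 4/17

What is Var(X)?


E[X] = 100/17
E[X²] = 806/17
Var(X) = E[X²] - (E[X])² = 806/17 - 10000/289 = 3702/289

Var(X) = 3702/289 ≈ 12.8097


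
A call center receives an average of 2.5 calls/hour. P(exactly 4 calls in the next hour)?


Poisson(λ=2.5): P(X=4) = e^(-λ)×λ^k/k!
= e^(-2.5) × 2.5^4 / 4!
≈ 0.08208499862 × 39.0625 / 24 ≈ 0.133602

P(X=4) ≈ 0.133602 ≈ 13.36%


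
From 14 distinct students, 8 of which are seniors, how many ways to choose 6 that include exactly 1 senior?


Choose 1 of the 8 seniors and 5 of the other 6 students:
C(8,1)×C(6,5) = 8×6 = 48

48


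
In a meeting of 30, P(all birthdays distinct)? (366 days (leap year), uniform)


P(all different) = Π(366-i)/366 for i=0..29
= (366/366)×(365/366)×...×(337/366)
= 0.294697

P ≈ 0.2947 ≈ 29.47%


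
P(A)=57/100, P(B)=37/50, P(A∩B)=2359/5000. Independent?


P(A)×P(B) = 2109/5000
P(A∩B) = 2359/5000
Not equal → NOT independent

No, not independent


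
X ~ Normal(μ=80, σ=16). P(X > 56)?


z = (56-80)/16 = -1.5
P(X > 56) = 1 - P(Z ≤ -1.5) = 1 - 0.0668 = 0.9332

P(X > 56) ≈ 0.9332


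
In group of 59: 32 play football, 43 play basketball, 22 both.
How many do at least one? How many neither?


|A∪B| = 32+43-22 = 53
Neither = 59-53 = 6

At least one: 53; Neither: 6


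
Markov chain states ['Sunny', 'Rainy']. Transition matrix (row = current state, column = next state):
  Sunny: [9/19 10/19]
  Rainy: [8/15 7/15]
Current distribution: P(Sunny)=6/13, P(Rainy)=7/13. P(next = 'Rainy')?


P(next=Rainy) = Σᵢ P(now=i)×P(i→Rainy)
= 6/13×10/19 + 7/13×7/15
= 60/247 + 49/195 = 1831/3705

P = 1831/3705 ≈ 0.4942


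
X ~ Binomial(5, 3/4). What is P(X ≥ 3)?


P(X ≥ 3) = Σ P(X=i) for i=3..5
P(X=3) = 135/512
P(X=4) = 405/1024
P(X=5) = 243/1024
Sum = 459/512

P(X ≥ 3) = 459/512 ≈ 89.65%


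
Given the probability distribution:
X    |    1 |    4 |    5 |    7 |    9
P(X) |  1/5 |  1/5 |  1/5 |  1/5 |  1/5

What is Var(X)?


E[X] = 26/5
E[X²] = 172/5
Var(X) = E[X²] - (E[X])² = 172/5 - 676/25 = 184/25

Var(X) = 184/25 ≈ 7.3600


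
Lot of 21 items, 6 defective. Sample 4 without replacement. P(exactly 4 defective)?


Hypergeometric: C(6,4)×C(15,0)/C(21,4)
= 15×1/5985 = 1/399

P(X=4) = 1/399 ≈ 0.25%


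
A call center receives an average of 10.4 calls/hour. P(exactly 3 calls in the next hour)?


Poisson(λ=10.4): P(X=3) = e^(-λ)×λ^k/k!
= e^(-10.4) × 10.4^3 / 3!
≈ 3.043248301e-05 × 1124.864 / 6 ≈ 0.005705

P(X=3) ≈ 0.005705 ≈ 0.57%


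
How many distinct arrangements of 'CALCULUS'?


Letters: 8, freq: {'C': 2, 'A': 1, 'L': 2, 'U': 2, 'S': 1}
8!/(2!×1!×2!×2!×1!) = 40320/8 = 5040

5040


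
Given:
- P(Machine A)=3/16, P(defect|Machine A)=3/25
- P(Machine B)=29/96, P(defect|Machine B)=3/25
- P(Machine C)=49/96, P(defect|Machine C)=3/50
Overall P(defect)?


P(B) = Σ P(B|Aᵢ)×P(Aᵢ)
  3/25×3/16 = 9/400
  3/25×29/96 = 29/800
  3/50×49/96 = 49/1600
Sum = 143/1600

P(defect) = 143/1600 ≈ 8.94%


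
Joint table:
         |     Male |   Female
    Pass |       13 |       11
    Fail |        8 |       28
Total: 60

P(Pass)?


P(Pass) = (13+11)/60 = 24/60 = 2/5

P(Pass) = 2/5 ≈ 40.00%


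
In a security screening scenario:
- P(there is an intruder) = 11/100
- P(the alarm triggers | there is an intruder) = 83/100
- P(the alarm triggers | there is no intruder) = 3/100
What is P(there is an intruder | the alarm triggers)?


Using Bayes' theorem:
P(A|B) = P(B|A)·P(A) / P(B)

P(the alarm triggers) = 83/100 × 11/100 + 3/100 × 89/100
= 913/10000 + 267/10000 = 59/500

P(there is an intruder|the alarm triggers) = (913/10000) / (59/500) = 913/1180

P(there is an intruder|the alarm triggers) = 913/1180 ≈ 77.37%


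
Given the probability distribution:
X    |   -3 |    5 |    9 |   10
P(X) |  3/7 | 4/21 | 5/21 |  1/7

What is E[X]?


E[X] = Σ x·P(X=x)
= (-3)×(3/7) + (5)×(4/21) + (9)×(5/21) + (10)×(1/7)
= 68/21

E[X] = 68/21


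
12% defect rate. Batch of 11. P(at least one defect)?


P(all good) = (22/25)^11 = 584318301411328/2384185791015625
P(≥1 defect) = 1799867489604297/2384185791015625

P = 1799867489604297/2384185791015625 ≈ 75.49%


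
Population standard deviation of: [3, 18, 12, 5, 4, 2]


Mean = 44/6 = 22/3
  (3-22/3)²=169/9
  (18-22/3)²=1024/9
  (12-22/3)²=196/9
  (5-22/3)²=49/9
  (4-22/3)²=100/9
  (2-22/3)²=256/9
Σ(x-μ)² = 598/3
σ² = (598/3)/6 = 299/9

σ = √(299/9) ≈ 5.7639


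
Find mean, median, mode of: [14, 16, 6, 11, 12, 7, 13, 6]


Sorted: [6, 6, 7, 11, 12, 13, 14, 16]
Mean = 85/8
Median = 23/2
Freq: {14: 1, 16: 1, 6: 2, 11: 1, 12: 1, 7: 1, 13: 1}
Mode: [6]

Mean=85/8, Median=23/2, Mode=6


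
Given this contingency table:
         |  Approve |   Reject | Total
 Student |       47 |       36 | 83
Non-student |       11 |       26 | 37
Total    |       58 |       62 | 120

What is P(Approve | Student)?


P(Approve | Student) = 47/(47+36) = 47/83

P(Approve|Student) = 47/83 ≈ 56.63%


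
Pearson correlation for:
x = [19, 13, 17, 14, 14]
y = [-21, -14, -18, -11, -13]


n=5, Σx=77, Σy=-77, Σxy=-1223, Σx²=1211, Σy²=1251
r = (5×(-1223) - 77×(-77))/√((5×1211 - 77²)(5×1251 - (-77)²))
= -186/√(126×326) = -186/√41076 ≈ -186/202.6721 ≈ -0.9177

r ≈ -0.9177


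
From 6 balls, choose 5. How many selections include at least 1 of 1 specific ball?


Complement: C(6,5) - C(5,5) = 6 - 1 = 5

5


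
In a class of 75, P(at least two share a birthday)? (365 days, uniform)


P(all different) = Π(365-i)/365 for i=0..74
= 0.000280
P(match) = 1 - 0.000280 = 0.999720

P ≈ 0.9997 ≈ 99.97%


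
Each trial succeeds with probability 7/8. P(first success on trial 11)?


Geometric: P(X=11) = (1-p)^(k-1)×p = (1/8)^10×7/8 = 7/8589934592

P(X=11) = 7/8589934592 ≈ 0.00%


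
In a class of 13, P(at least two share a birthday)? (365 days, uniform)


P(all different) = Π(365-i)/365 for i=0..12
= 0.805590
P(match) = 1 - 0.805590 = 0.194410

P ≈ 0.1944 ≈ 19.44%


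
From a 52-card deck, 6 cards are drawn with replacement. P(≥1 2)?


P(not a 2) = 48/52 = 12/13
P(none in 6 draws) = (12/13)^6 = 2985984/4826809
P(≥1 2) = 1 - 2985984/4826809 = 1840825/4826809

P = 1840825/4826809 ≈ 38.14%


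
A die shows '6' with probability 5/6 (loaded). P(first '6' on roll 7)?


Geometric: P(X=7) = (1-p)^(k-1)×p = (1/6)^6×5/6 = 5/279936

P(X=7) = 5/279936 ≈ 0.00%


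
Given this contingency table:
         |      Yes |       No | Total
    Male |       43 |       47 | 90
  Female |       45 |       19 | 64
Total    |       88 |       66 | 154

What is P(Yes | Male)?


P(Yes | Male) = 43/(43+47) = 43/90

P(Yes|Male) = 43/90 ≈ 47.78%


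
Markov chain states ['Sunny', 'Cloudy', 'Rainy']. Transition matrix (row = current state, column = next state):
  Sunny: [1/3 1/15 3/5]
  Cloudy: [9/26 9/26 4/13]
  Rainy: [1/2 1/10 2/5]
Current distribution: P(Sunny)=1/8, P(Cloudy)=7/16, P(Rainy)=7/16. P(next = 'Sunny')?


P(next=Sunny) = Σᵢ P(now=i)×P(i→Sunny)
= 1/8×1/3 + 7/16×9/26 + 7/16×1/2
= 1/24 + 63/416 + 7/32 = 257/624

P = 257/624 ≈ 0.4119


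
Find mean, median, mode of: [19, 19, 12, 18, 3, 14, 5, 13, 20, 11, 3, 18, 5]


Sorted: [3, 3, 5, 5, 11, 12, 13, 14, 18, 18, 19, 19, 20]
Mean = 160/13
Median = 13
Freq: {19: 2, 12: 1, 18: 2, 3: 2, 14: 1, 5: 2, 13: 1, 20: 1, 11: 1}
Mode: [3, 5, 18, 19]

Mean=160/13, Median=13, Mode=[3, 5, 18, 19]


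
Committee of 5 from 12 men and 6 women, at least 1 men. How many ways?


Count by #men:
  1M,4W: C(12,1)×C(6,4)=180
  2M,3W: C(12,2)×C(6,3)=1320
  3M,2W: C(12,3)×C(6,2)=3300
  4M,1W: C(12,4)×C(6,1)=2970
  5M,0W: C(12,5)×C(6,0)=792
Total = 8562

8562


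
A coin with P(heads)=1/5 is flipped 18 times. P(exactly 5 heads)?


Binomial: P(X=5) = C(18,5)×p^5×(1-p)^13
= 8568 × 1/3125 × 67108864/1220703125 = 574988746752/3814697265625

P(X=5) = 574988746752/3814697265625 ≈ 15.07%


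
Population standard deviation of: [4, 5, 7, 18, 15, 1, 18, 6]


Mean = 74/8 = 37/4
  (4-37/4)²=441/16
  (5-37/4)²=289/16
  (7-37/4)²=81/16
  (18-37/4)²=1225/16
  (15-37/4)²=529/16
  (1-37/4)²=1089/16
  (18-37/4)²=1225/16
  (6-37/4)²=169/16
Σ(x-μ)² = 631/2
σ² = (631/2)/8 = 631/16

σ = √(631/16) ≈ 6.2799


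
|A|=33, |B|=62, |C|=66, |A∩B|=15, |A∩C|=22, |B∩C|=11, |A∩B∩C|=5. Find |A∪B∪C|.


|A∪B∪C| = 33+62+66-15-22-11+5 = 118

|A∪B∪C| = 118


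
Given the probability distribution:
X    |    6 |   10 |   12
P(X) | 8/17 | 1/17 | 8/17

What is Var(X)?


E[X] = 154/17
E[X²] = 1540/17
Var(X) = E[X²] - (E[X])² = 1540/17 - 23716/289 = 2464/289

Var(X) = 2464/289 ≈ 8.5260


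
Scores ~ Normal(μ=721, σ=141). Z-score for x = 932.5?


z = (x - μ)/σ = (932.5 - 721)/141 = 1.5

z = 1.5


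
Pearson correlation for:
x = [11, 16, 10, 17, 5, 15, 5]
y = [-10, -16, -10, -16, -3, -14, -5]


n=7, Σx=79, Σy=-74, Σxy=-988, Σx²=1041, Σy²=942
r = (7×(-988) - 79×(-74))/√((7×1041 - 79²)(7×942 - (-74)²))
= -1070/√(1046×1118) = -1070/√1169428 ≈ -1070/1081.4009 ≈ -0.9895

r ≈ -0.9895


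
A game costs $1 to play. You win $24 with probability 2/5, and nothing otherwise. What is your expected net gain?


E[gain] = (24-1)×2/5 + (-1)×3/5
= 46/5 - 3/5 = 43/5

Expected net gain = $43/5 ≈ $8.60


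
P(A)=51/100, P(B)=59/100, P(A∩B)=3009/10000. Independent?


P(A)×P(B) = 3009/10000
P(A∩B) = 3009/10000
Equal ✓ → Independent

Yes, independent


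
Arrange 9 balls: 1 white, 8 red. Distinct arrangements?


9!/(1!×8!) = 9

9


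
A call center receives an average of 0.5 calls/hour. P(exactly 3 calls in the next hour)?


Poisson(λ=0.5): P(X=3) = e^(-λ)×λ^k/k!
= e^(-0.5) × 0.5^3 / 3!
≈ 0.6065306597 × 0.125 / 6 ≈ 0.012636

P(X=3) ≈ 0.012636 ≈ 1.26%


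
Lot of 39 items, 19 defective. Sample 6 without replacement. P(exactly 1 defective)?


Hypergeometric: C(19,1)×C(20,5)/C(39,6)
= 19×15504/3262623 = 304/3367

P(X=1) = 304/3367 ≈ 9.03%


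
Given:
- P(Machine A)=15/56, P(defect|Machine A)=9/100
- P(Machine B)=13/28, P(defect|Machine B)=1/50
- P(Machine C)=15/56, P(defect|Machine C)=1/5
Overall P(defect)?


P(B) = Σ P(B|Aᵢ)×P(Aᵢ)
  9/100×15/56 = 27/1120
  1/50×13/28 = 13/1400
  1/5×15/56 = 3/56
Sum = 487/5600

P(defect) = 487/5600 ≈ 8.70%


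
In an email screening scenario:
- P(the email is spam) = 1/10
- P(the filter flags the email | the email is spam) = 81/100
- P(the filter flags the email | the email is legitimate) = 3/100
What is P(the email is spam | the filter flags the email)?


Using Bayes' theorem:
P(A|B) = P(B|A)·P(A) / P(B)

P(the filter flags the email) = 81/100 × 1/10 + 3/100 × 9/10
= 81/1000 + 27/1000 = 27/250

P(the email is spam|the filter flags the email) = (81/1000) / (27/250) = 3/4

P(the email is spam|the filter flags the email) = 3/4 ≈ 75.00%


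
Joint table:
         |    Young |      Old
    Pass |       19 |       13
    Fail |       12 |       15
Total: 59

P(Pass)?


P(Pass) = (19+13)/59 = 32/59

P(Pass) = 32/59 ≈ 54.24%


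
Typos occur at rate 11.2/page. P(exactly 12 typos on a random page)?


Poisson(λ=11.2): P(X=12) = e^(-λ)×λ^k/k!
= e^(-11.2) × 11.2^12 / 12!
≈ 1.367419607e-05 × 3.89597599255e+12 / 479001600 ≈ 0.111220

P(X=12) ≈ 0.111220 ≈ 11.12%


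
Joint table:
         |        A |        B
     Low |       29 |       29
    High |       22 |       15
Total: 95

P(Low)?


P(Low) = (29+29)/95 = 58/95

P(Low) = 58/95 ≈ 61.05%


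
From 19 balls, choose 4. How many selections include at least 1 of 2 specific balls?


Complement: C(19,4) - C(17,4) = 3876 - 2380 = 1496

1496


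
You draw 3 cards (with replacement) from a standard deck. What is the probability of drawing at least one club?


P(not a club) = 39/52 = 3/4
P(none in 3 draws) = (3/4)^3 = 27/64
P(≥1 club) = 1 - 27/64 = 37/64

P = 37/64 ≈ 57.81%


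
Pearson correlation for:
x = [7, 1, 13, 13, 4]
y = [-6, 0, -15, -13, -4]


n=5, Σx=38, Σy=-38, Σxy=-422, Σx²=404, Σy²=446
r = (5×(-422) - 38×(-38))/√((5×404 - 38²)(5×446 - (-38)²))
= -666/√(576×786) = -666/√452736 ≈ -666/672.8566 ≈ -0.9898

r ≈ -0.9898


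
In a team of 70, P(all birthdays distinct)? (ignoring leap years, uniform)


P(all different) = Π(365-i)/365 for i=0..69
= (365/365)×(364/365)×...×(296/365)
= 0.000840

P ≈ 0.0008 ≈ 0.08%


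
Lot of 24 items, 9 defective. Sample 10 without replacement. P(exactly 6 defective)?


Hypergeometric: C(9,6)×C(15,4)/C(24,10)
= 84×1365/1961256 = 9555/163438

P(X=6) = 9555/163438 ≈ 5.85%


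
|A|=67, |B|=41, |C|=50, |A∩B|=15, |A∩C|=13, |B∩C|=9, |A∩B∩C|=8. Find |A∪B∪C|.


|A∪B∪C| = 67+41+50-15-13-9+8 = 129

|A∪B∪C| = 129


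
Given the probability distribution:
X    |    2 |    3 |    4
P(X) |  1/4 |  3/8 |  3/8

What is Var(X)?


E[X] = 25/8
E[X²] = 83/8
Var(X) = E[X²] - (E[X])² = 83/8 - 625/64 = 39/64

Var(X) = 39/64 ≈ 0.6094


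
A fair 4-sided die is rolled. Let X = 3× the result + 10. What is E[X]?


E[die] = (1+4)/2 = 5/2
E[X] = 3×5/2 + 10 = 35/2

E[X] = 35/2


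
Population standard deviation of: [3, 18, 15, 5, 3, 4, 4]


Mean = 52/7
  (3-52/7)²=961/49
  (18-52/7)²=5476/49
  (15-52/7)²=2809/49
  (5-52/7)²=289/49
  (3-52/7)²=961/49
  (4-52/7)²=576/49
  (4-52/7)²=576/49
Σ(x-μ)² = 1664/7
σ² = (1664/7)/7 = 1664/49

σ = √(1664/49) ≈ 5.8275


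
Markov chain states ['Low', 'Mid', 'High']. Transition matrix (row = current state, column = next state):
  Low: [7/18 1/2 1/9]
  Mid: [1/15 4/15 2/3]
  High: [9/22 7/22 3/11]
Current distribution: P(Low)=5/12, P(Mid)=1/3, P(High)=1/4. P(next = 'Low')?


P(next=Low) = Σᵢ P(now=i)×P(i→Low)
= 5/12×7/18 + 1/3×1/15 + 1/4×9/22
= 35/216 + 1/45 + 9/88 = 851/2970

P = 851/2970 ≈ 0.2865


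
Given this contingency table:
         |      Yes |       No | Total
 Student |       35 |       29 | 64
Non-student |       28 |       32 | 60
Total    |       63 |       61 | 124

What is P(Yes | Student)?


P(Yes | Student) = 35/(35+29) = 35/64

P(Yes|Student) = 35/64 ≈ 54.69%
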